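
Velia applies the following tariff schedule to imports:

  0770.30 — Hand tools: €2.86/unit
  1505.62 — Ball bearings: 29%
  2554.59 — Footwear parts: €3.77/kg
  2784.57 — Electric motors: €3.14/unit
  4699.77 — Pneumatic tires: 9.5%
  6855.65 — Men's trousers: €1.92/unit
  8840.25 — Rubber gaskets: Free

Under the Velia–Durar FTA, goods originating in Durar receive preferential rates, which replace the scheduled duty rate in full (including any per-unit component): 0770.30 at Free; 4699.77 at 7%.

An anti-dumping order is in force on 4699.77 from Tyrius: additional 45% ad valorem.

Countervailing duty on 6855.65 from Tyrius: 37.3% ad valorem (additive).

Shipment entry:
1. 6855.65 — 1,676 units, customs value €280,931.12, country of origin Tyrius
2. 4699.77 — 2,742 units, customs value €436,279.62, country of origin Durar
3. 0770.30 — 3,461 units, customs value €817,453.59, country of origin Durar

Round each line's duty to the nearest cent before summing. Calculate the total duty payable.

€138,544.80

Line 1 (6855.65, Tyrius, 1,676 units, €280,931.12):
Base rate for 6855.65 is €1.92/unit.
Additional duty on 6855.65 from Tyrius: +37.3% ad valorem. Applied ad valorem rate = 37.3%.
Duty = €280,931.12 × 37.3% + 1,676 × €1.92 = €108,005.23.
Line 2 (4699.77, Durar, 2,742 units, €436,279.62):
Base rate for 4699.77 is 9.5%.
Origin Durar qualifies under the Velia–Durar agreement and 4699.77 is covered: preferential rate 7% applies instead.
The additional-duty order on 4699.77 targets Tyrius, not Durar; it does not apply.
Duty = €436,279.62 × 7% = €30,539.57.
Line 3 (0770.30, Durar, 3,461 units, €817,453.59):
Base rate for 0770.30 is €2.86/unit.
Origin Durar qualifies under the Velia–Durar agreement and 0770.30 is covered: preferential rate Free applies instead.
Duty = €817,453.59 × 0% = €0.00.
Total = €108,005.23 + €30,539.57 + €0.00 = €138,544.80.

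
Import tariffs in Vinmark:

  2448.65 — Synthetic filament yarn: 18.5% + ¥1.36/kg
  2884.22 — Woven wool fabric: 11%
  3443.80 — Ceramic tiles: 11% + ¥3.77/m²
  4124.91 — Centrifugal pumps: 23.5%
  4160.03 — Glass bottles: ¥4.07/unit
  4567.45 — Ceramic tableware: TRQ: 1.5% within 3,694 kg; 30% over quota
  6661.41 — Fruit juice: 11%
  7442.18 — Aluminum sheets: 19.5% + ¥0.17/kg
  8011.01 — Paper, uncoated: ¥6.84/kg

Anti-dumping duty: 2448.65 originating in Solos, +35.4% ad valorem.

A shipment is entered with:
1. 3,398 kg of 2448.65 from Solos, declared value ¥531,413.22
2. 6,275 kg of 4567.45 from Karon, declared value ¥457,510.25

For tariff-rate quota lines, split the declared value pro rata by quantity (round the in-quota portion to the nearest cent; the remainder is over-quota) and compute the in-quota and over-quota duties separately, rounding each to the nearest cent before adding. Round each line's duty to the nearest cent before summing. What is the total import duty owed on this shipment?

Line 1 (2448.65, Solos, 3,398 kg, ¥531,413.22):
Base rate for 2448.65 is 18.5% + ¥1.36/kg.
Additional duty on 2448.65 from Solos: +35.4%. Applied ad valorem rate: 18.5% + 35.4% = 53.9%.
Duty = ¥531,413.22 × 53.9% + 3,398 × ¥1.36 = ¥291,053.01.
Line 2 (4567.45, Karon, 6,275 kg, ¥457,510.25):
Code 4567.45 is under a tariff-rate quota (threshold 3,694 kg). In-quota: 3,694 kg at 1.5%; over-quota: 2,581 kg at 30%.
Pro-rata value split: in-quota = ¥457,510.25 × 3,694/6,275 = ¥269,329.54; over-quota = ¥457,510.25 − ¥269,329.54 = ¥188,180.71.
In-quota duty = ¥269,329.54 × 1.5% = ¥4,039.94. Over-quota duty = ¥188,180.71 × 30% = ¥56,454.21.
Line duty = ¥4,039.94 + ¥56,454.21 = ¥60,494.15.
Total = ¥291,053.01 + ¥60,494.15 = ¥351,547.16.

¥351,547.16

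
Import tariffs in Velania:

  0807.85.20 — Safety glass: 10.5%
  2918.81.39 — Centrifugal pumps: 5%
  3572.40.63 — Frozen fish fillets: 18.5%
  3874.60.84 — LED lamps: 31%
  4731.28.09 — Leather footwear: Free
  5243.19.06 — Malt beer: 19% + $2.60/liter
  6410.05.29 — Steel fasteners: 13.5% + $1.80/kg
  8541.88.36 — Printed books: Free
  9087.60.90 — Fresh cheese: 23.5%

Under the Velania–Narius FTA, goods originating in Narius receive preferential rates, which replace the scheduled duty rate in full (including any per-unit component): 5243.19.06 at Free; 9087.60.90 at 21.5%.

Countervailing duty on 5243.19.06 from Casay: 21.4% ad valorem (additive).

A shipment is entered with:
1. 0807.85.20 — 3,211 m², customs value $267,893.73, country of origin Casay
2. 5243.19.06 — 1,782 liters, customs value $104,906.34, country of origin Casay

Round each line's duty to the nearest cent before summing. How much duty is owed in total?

$75,144.20

Line 1 (0807.85.20, Casay, 3,211 m², $267,893.73):
Base rate for 0807.85.20 is 10.5%.
Duty = $267,893.73 × 10.5% = $28,128.84.
Line 2 (5243.19.06, Casay, 1,782 liters, $104,906.34):
Base rate for 5243.19.06 is 19% + $2.60/liter.
5243.19.06 has an FTA preferential rate, but origin Casay is not Narius; base rate stands.
Additional duty on 5243.19.06 from Casay: +21.4%. Applied ad valorem rate: 19% + 21.4% = 40.4%.
Duty = $104,906.34 × 40.4% + 1,782 × $2.60 = $47,015.36.
Total = $28,128.84 + $47,015.36 = $75,144.20.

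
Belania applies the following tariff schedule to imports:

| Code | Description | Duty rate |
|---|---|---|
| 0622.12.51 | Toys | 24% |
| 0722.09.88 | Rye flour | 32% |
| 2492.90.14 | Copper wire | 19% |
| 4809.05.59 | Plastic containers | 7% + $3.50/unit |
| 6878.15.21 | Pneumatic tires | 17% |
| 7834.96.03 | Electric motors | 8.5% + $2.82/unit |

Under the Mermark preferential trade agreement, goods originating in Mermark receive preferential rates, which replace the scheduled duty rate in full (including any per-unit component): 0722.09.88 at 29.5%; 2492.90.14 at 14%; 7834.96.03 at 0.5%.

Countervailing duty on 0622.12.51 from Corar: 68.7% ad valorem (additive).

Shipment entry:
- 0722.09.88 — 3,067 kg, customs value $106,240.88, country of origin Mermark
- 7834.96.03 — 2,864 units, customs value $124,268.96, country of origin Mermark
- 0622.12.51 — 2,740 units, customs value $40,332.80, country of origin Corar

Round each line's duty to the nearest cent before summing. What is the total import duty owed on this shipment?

$69,350.91

Line 1 (0722.09.88, Mermark, 3,067 kg, $106,240.88):
Base rate for 0722.09.88 is 32%.
Origin Mermark qualifies under the Belania–Mermark agreement and 0722.09.88 is covered: preferential rate 29.5% applies instead.
Duty = $106,240.88 × 29.5% = $31,341.06.
Line 2 (7834.96.03, Mermark, 2,864 units, $124,268.96):
Base rate for 7834.96.03 is 8.5% + $2.82/unit.
Origin Mermark qualifies under the Belania–Mermark agreement and 7834.96.03 is covered: preferential rate 0.5% applies instead.
Duty = $124,268.96 × 0.5% = $621.34.
Line 3 (0622.12.51, Corar, 2,740 units, $40,332.80):
Base rate for 0622.12.51 is 24%.
Additional duty on 0622.12.51 from Corar: +68.7%. Applied ad valorem rate: 24% + 68.7% = 92.7%.
Duty = $40,332.80 × 92.7% = $37,388.51.
Total = $31,341.06 + $621.34 + $37,388.51 = $69,350.91.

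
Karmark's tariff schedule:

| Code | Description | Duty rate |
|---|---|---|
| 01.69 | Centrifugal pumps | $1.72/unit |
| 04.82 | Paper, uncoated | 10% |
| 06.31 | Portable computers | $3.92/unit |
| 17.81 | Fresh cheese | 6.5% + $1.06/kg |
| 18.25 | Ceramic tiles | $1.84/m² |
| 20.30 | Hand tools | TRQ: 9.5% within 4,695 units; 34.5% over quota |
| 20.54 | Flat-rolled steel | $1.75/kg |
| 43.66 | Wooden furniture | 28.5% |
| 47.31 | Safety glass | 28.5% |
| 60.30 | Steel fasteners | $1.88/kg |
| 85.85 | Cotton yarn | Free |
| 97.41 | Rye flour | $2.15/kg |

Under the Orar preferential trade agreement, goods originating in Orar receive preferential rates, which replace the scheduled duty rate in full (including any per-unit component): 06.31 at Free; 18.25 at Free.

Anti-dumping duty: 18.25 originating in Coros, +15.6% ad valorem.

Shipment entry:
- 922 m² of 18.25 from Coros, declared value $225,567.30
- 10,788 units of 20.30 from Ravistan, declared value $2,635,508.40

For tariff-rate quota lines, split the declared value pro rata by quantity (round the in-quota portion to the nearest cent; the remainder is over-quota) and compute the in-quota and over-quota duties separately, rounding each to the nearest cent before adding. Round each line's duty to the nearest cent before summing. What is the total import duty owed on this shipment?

$659,388.26

Line 1 (18.25, Coros, 922 m², $225,567.30):
Base rate for 18.25 is $1.84/m².
18.25 has an FTA preferential rate, but origin Coros is not Orar; base rate stands.
Additional duty on 18.25 from Coros: +15.6% ad valorem. Applied ad valorem rate = 15.6%.
Duty = $225,567.30 × 15.6% + 922 × $1.84 = $36,884.98.
Line 2 (20.30, Ravistan, 10,788 units, $2,635,508.40):
Code 20.30 is under a tariff-rate quota (threshold 4,695 units). In-quota: 4,695 units at 9.5%; over-quota: 6,093 units at 34.5%.
Pro-rata value split: in-quota = $2,635,508.40 × 4,695/10,788 = $1,146,988.50; over-quota = $2,635,508.40 − $1,146,988.50 = $1,488,519.90.
In-quota duty = $1,146,988.50 × 9.5% = $108,963.91. Over-quota duty = $1,488,519.90 × 34.5% = $513,539.37.
Line duty = $108,963.91 + $513,539.37 = $622,503.28.
Total = $36,884.98 + $622,503.28 = $659,388.26.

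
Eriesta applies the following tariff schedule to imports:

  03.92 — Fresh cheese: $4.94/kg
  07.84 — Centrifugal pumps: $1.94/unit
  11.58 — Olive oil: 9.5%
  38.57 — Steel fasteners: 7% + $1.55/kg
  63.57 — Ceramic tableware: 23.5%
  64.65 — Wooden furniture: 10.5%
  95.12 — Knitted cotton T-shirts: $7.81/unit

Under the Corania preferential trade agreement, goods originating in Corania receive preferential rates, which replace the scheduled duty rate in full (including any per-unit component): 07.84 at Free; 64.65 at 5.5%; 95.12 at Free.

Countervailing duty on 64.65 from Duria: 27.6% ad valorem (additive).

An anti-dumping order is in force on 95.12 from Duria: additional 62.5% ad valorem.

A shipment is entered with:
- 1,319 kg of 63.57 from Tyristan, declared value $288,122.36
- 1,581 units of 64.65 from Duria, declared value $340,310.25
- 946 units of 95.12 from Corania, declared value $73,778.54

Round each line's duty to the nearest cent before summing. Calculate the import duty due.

Line 1 (63.57, Tyristan, 1,319 kg, $288,122.36):
Base rate for 63.57 is 23.5%.
Duty = $288,122.36 × 23.5% = $67,708.75.
Line 2 (64.65, Duria, 1,581 units, $340,310.25):
Base rate for 64.65 is 10.5%.
64.65 has an FTA preferential rate, but origin Duria is not Corania; base rate stands.
Additional duty on 64.65 from Duria: +27.6%. Applied ad valorem rate: 10.5% + 27.6% = 38.1%.
Duty = $340,310.25 × 38.1% = $129,658.21.
Line 3 (95.12, Corania, 946 units, $73,778.54):
Base rate for 95.12 is $7.81/unit.
Origin Corania qualifies under the Eriesta–Corania agreement and 95.12 is covered: preferential rate Free applies instead.
The additional-duty order on 95.12 targets Duria, not Corania; it does not apply.
Duty = $73,778.54 × 0% = $0.00.
Total = $67,708.75 + $129,658.21 + $0.00 = $197,366.96.

$197,366.96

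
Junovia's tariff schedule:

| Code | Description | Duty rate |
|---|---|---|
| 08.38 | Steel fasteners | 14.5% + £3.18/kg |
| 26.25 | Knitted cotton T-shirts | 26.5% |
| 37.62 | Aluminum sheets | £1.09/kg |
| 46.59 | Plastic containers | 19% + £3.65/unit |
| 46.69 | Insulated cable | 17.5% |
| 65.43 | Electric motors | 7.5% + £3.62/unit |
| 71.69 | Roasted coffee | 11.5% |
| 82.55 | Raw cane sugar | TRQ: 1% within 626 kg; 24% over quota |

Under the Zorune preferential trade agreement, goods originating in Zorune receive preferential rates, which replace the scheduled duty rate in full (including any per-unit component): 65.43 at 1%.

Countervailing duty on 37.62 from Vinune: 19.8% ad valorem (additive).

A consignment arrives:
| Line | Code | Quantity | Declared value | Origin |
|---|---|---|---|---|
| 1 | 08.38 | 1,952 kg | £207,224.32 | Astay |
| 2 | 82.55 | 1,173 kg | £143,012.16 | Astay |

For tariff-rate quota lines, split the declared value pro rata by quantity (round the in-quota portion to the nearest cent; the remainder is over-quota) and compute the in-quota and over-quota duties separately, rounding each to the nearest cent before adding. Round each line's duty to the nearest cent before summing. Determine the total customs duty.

£53,023.77

Line 1 (08.38, Astay, 1,952 kg, £207,224.32):
Base rate for 08.38 is 14.5% + £3.18/kg.
Duty = £207,224.32 × 14.5% + 1,952 × £3.18 = £36,254.89.
Line 2 (82.55, Astay, 1,173 kg, £143,012.16):
Code 82.55 is under a tariff-rate quota (threshold 626 kg). In-quota: 626 kg at 1%; over-quota: 547 kg at 24%.
Pro-rata value split: in-quota = £143,012.16 × 626/1,173 = £76,321.92; over-quota = £143,012.16 − £76,321.92 = £66,690.24.
In-quota duty = £76,321.92 × 1% = £763.22. Over-quota duty = £66,690.24 × 24% = £16,005.66.
Line duty = £763.22 + £16,005.66 = £16,768.88.
Total = £36,254.89 + £16,768.88 = £53,023.77.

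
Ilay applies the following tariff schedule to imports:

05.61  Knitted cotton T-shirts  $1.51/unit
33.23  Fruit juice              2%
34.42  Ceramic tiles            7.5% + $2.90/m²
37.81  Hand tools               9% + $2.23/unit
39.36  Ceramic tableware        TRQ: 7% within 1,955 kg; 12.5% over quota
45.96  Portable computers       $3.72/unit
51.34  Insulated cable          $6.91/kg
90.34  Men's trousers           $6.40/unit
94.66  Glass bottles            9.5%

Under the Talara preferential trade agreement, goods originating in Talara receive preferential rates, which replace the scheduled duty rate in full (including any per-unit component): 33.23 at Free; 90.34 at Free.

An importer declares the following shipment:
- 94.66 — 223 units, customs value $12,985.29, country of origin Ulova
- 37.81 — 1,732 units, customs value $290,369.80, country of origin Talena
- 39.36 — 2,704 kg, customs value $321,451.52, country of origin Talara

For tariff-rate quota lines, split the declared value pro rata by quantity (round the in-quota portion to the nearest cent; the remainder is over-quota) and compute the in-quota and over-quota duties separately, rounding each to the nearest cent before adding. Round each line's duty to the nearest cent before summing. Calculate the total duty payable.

$58,628.11

Line 1 (94.66, Ulova, 223 units, $12,985.29):
Base rate for 94.66 is 9.5%.
Duty = $12,985.29 × 9.5% = $1,233.60.
Line 2 (37.81, Talena, 1,732 units, $290,369.80):
Base rate for 37.81 is 9% + $2.23/unit.
Duty = $290,369.80 × 9% + 1,732 × $2.23 = $29,995.64.
Line 3 (39.36, Talara, 2,704 kg, $321,451.52):
Code 39.36 is under a tariff-rate quota (threshold 1,955 kg). In-quota: 1,955 kg at 7%; over-quota: 749 kg at 12.5%.
Pro-rata value split: in-quota = $321,451.52 × 1,955/2,704 = $232,410.40; over-quota = $321,451.52 − $232,410.40 = $89,041.12.
In-quota duty = $232,410.40 × 7% = $16,268.73. Over-quota duty = $89,041.12 × 12.5% = $11,130.14.
Line duty = $16,268.73 + $11,130.14 = $27,398.87.
Total = $1,233.60 + $29,995.64 + $27,398.87 = $58,628.11.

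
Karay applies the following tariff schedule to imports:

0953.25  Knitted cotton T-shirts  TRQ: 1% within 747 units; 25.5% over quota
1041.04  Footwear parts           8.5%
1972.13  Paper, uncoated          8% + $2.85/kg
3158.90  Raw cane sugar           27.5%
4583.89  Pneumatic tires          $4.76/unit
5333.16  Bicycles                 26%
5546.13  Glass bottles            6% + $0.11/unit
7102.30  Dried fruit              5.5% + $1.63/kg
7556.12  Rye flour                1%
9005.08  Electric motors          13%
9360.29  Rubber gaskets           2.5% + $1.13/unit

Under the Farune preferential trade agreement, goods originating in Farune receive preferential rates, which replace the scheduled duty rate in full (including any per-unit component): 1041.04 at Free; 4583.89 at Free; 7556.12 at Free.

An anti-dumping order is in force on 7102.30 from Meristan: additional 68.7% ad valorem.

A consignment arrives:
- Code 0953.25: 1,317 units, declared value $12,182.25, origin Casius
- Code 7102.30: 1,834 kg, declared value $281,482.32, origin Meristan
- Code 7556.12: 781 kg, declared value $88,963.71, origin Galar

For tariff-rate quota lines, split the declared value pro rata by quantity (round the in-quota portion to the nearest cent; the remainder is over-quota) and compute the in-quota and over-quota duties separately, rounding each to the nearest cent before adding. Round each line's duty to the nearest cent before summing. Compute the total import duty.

Line 1 (0953.25, Casius, 1,317 units, $12,182.25):
Code 0953.25 is under a tariff-rate quota (threshold 747 units). In-quota: 747 units at 1%; over-quota: 570 units at 25.5%.
Pro-rata value split: in-quota = $12,182.25 × 747/1,317 = $6,909.75; over-quota = $12,182.25 − $6,909.75 = $5,272.50.
In-quota duty = $6,909.75 × 1% = $69.10. Over-quota duty = $5,272.50 × 25.5% = $1,344.49.
Line duty = $69.10 + $1,344.49 = $1,413.59.
Line 2 (7102.30, Meristan, 1,834 kg, $281,482.32):
Base rate for 7102.30 is 5.5% + $1.63/kg.
Additional duty on 7102.30 from Meristan: +68.7%. Applied ad valorem rate: 5.5% + 68.7% = 74.2%.
Duty = $281,482.32 × 74.2% + 1,834 × $1.63 = $211,849.30.
Line 3 (7556.12, Galar, 781 kg, $88,963.71):
Base rate for 7556.12 is 1%.
7556.12 has an FTA preferential rate, but origin Galar is not Farune; base rate stands.
Duty = $88,963.71 × 1% = $889.64.
Total = $1,413.59 + $211,849.30 + $889.64 = $214,152.53.

$214,152.53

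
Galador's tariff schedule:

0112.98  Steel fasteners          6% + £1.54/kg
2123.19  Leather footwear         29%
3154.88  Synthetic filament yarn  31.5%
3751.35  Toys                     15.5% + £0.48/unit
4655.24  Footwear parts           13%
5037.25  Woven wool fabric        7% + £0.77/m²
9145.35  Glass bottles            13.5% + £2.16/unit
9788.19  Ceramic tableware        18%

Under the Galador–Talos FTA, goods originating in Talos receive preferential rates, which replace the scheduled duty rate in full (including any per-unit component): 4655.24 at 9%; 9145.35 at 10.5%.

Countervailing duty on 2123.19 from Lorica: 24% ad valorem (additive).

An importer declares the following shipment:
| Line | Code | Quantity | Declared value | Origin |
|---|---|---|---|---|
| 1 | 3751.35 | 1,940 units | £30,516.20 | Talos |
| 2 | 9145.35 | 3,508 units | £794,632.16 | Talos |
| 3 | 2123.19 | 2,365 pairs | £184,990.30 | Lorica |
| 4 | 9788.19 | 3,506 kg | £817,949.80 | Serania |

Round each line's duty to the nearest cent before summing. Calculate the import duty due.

£334,373.41

Line 1 (3751.35, Talos, 1,940 units, £30,516.20):
Base rate for 3751.35 is 15.5% + £0.48/unit.
Origin Talos is the FTA partner but 3751.35 is not on the preference list; base rate stands.
Duty = £30,516.20 × 15.5% + 1,940 × £0.48 = £5,661.21.
Line 2 (9145.35, Talos, 3,508 units, £794,632.16):
Base rate for 9145.35 is 13.5% + £2.16/unit.
Origin Talos qualifies under the Galador–Talos agreement and 9145.35 is covered: preferential rate 10.5% applies instead.
Duty = £794,632.16 × 10.5% = £83,436.38.
Line 3 (2123.19, Lorica, 2,365 pairs, £184,990.30):
Base rate for 2123.19 is 29%.
Additional duty on 2123.19 from Lorica: +24%. Applied ad valorem rate: 29% + 24% = 53%.
Duty = £184,990.30 × 53% = £98,044.86.
Line 4 (9788.19, Serania, 3,506 kg, £817,949.80):
Base rate for 9788.19 is 18%.
Duty = £817,949.80 × 18% = £147,230.96.
Total = £5,661.21 + £83,436.38 + £98,044.86 + £147,230.96 = £334,373.41.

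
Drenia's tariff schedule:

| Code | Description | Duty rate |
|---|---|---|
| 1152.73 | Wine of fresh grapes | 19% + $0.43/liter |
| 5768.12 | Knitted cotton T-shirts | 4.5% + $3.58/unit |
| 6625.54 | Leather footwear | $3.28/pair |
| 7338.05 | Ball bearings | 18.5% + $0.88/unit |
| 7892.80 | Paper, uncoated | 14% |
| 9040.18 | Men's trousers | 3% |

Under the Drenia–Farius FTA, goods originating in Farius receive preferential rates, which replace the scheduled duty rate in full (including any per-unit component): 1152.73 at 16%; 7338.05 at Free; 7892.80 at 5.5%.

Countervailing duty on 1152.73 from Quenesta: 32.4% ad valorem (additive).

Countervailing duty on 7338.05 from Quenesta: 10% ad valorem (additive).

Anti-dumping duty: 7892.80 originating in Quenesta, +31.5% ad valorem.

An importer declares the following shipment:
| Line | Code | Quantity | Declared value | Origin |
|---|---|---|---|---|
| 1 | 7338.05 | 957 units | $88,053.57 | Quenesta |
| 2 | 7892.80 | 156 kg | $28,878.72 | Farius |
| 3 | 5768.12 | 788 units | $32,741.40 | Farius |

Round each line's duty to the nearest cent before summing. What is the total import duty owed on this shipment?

Line 1 (7338.05, Quenesta, 957 units, $88,053.57):
Base rate for 7338.05 is 18.5% + $0.88/unit.
7338.05 has an FTA preferential rate, but origin Quenesta is not Farius; base rate stands.
Additional duty on 7338.05 from Quenesta: +10%. Applied ad valorem rate: 18.5% + 10% = 28.5%.
Duty = $88,053.57 × 28.5% + 957 × $0.88 = $25,937.43.
Line 2 (7892.80, Farius, 156 kg, $28,878.72):
Base rate for 7892.80 is 14%.
Origin Farius qualifies under the Drenia–Farius agreement and 7892.80 is covered: preferential rate 5.5% applies instead.
The additional-duty order on 7892.80 targets Quenesta, not Farius; it does not apply.
Duty = $28,878.72 × 5.5% = $1,588.33.
Line 3 (5768.12, Farius, 788 units, $32,741.40):
Base rate for 5768.12 is 4.5% + $3.58/unit.
Origin Farius is the FTA partner but 5768.12 is not on the preference list; base rate stands.
Duty = $32,741.40 × 4.5% + 788 × $3.58 = $4,294.40.
Total = $25,937.43 + $1,588.33 + $4,294.40 = $31,820.16.

$31,820.16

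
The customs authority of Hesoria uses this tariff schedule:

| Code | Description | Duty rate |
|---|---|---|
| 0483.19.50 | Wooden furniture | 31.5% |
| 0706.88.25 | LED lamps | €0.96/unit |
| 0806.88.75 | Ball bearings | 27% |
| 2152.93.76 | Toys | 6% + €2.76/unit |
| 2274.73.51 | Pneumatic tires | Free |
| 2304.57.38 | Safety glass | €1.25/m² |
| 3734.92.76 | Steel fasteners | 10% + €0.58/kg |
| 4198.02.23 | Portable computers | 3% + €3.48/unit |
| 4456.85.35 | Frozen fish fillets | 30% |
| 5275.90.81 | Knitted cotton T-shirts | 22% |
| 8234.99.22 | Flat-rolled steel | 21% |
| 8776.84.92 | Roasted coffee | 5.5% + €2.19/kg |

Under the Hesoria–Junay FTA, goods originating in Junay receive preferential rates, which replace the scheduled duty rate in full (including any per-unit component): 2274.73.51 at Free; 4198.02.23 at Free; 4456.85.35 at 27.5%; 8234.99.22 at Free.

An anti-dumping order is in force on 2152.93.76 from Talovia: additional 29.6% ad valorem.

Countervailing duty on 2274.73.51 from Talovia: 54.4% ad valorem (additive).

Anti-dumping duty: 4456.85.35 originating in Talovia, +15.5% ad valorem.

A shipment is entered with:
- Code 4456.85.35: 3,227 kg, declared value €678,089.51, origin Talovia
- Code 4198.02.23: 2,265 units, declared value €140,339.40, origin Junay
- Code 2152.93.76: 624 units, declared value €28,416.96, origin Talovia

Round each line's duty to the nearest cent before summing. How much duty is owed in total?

€320,369.41

Line 1 (4456.85.35, Talovia, 3,227 kg, €678,089.51):
Base rate for 4456.85.35 is 30%.
4456.85.35 has an FTA preferential rate, but origin Talovia is not Junay; base rate stands.
Additional duty on 4456.85.35 from Talovia: +15.5%. Applied ad valorem rate: 30% + 15.5% = 45.5%.
Duty = €678,089.51 × 45.5% = €308,530.73.
Line 2 (4198.02.23, Junay, 2,265 units, €140,339.40):
Base rate for 4198.02.23 is 3% + €3.48/unit.
Origin Junay qualifies under the Hesoria–Junay agreement and 4198.02.23 is covered: preferential rate Free applies instead.
Duty = €140,339.40 × 0% = €0.00.
Line 3 (2152.93.76, Talovia, 624 units, €28,416.96):
Base rate for 2152.93.76 is 6% + €2.76/unit.
Additional duty on 2152.93.76 from Talovia: +29.6%. Applied ad valorem rate: 6% + 29.6% = 35.6%.
Duty = €28,416.96 × 35.6% + 624 × €2.76 = €11,838.68.
Total = €308,530.73 + €0.00 + €11,838.68 = €320,369.41.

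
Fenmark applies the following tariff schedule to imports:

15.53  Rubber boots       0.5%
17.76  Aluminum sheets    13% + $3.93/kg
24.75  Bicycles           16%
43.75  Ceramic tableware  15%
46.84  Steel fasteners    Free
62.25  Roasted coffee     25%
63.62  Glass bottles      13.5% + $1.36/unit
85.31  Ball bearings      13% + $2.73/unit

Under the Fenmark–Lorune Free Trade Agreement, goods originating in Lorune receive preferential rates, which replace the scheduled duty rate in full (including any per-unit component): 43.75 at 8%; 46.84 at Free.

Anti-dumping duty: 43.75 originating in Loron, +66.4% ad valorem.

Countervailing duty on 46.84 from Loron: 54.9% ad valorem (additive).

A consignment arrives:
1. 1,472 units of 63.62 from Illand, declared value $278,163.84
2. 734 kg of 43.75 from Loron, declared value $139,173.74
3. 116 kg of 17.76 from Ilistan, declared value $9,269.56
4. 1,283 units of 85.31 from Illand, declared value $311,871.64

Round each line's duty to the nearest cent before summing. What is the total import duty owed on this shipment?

Line 1 (63.62, Illand, 1,472 units, $278,163.84):
Base rate for 63.62 is 13.5% + $1.36/unit.
Duty = $278,163.84 × 13.5% + 1,472 × $1.36 = $39,554.04.
Line 2 (43.75, Loron, 734 kg, $139,173.74):
Base rate for 43.75 is 15%.
43.75 has an FTA preferential rate, but origin Loron is not Lorune; base rate stands.
Additional duty on 43.75 from Loron: +66.4%. Applied ad valorem rate: 15% + 66.4% = 81.4%.
Duty = $139,173.74 × 81.4% = $113,287.42.
Line 3 (17.76, Ilistan, 116 kg, $9,269.56):
Base rate for 17.76 is 13% + $3.93/kg.
Duty = $9,269.56 × 13% + 116 × $3.93 = $1,660.92.
Line 4 (85.31, Illand, 1,283 units, $311,871.64):
Base rate for 85.31 is 13% + $2.73/unit.
Duty = $311,871.64 × 13% + 1,283 × $2.73 = $44,045.90.
Total = $39,554.04 + $113,287.42 + $1,660.92 + $44,045.90 = $198,548.28.

$198,548.28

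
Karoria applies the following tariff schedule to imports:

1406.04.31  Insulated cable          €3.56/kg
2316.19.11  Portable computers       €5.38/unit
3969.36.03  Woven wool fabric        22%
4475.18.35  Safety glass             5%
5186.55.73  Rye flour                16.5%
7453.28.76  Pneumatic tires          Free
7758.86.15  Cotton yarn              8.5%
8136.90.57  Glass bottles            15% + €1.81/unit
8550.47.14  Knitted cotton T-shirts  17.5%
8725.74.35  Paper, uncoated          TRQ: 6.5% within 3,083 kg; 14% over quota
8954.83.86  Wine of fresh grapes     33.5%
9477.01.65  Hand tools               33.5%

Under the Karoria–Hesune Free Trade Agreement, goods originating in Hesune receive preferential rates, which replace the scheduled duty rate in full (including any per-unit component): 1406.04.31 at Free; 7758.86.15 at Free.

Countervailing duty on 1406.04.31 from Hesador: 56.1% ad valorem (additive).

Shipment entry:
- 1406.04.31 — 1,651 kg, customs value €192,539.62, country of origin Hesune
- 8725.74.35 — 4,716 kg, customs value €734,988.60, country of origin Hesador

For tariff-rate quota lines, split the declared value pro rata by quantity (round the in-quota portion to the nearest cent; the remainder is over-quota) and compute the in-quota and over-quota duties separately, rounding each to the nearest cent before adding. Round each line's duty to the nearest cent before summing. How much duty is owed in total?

€66,861.99

Line 1 (1406.04.31, Hesune, 1,651 kg, €192,539.62):
Base rate for 1406.04.31 is €3.56/kg.
Origin Hesune qualifies under the Karoria–Hesune agreement and 1406.04.31 is covered: preferential rate Free applies instead.
The additional-duty order on 1406.04.31 targets Hesador, not Hesune; it does not apply.
Duty = €192,539.62 × 0% = €0.00.
Line 2 (8725.74.35, Hesador, 4,716 kg, €734,988.60):
Code 8725.74.35 is under a tariff-rate quota (threshold 3,083 kg). In-quota: 3,083 kg at 6.5%; over-quota: 1,633 kg at 14%.
Pro-rata value split: in-quota = €734,988.60 × 3,083/4,716 = €480,485.55; over-quota = €734,988.60 − €480,485.55 = €254,503.05.
In-quota duty = €480,485.55 × 6.5% = €31,231.56. Over-quota duty = €254,503.05 × 14% = €35,630.43.
Line duty = €31,231.56 + €35,630.43 = €66,861.99.
Total = €0.00 + €66,861.99 = €66,861.99.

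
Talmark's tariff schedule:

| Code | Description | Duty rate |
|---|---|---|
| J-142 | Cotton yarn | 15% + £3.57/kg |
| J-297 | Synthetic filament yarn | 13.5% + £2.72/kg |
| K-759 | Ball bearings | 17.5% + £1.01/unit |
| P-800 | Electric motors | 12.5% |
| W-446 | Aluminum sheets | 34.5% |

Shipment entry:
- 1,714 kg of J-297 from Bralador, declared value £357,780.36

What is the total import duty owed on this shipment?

£52,962.43

Line 1 (J-297, Bralador, 1,714 kg, £357,780.36):
Base rate for J-297 is 13.5% + £2.72/kg.
Duty = £357,780.36 × 13.5% + 1,714 × £2.72 = £52,962.43.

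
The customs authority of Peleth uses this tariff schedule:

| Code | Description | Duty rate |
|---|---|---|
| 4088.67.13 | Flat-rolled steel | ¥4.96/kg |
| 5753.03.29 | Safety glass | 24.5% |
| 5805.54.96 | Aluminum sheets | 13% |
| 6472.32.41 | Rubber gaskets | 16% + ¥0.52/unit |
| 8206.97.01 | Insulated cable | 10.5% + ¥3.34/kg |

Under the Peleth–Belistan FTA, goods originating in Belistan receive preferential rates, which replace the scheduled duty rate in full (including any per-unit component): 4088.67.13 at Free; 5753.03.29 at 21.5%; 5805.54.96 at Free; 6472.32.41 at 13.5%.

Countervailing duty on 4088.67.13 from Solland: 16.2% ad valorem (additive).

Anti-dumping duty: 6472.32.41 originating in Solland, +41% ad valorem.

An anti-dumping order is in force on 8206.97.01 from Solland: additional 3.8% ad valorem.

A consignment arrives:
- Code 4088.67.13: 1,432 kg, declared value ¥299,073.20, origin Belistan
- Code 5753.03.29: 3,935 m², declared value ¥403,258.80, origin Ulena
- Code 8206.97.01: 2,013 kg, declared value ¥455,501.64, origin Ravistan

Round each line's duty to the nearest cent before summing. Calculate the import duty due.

¥153,349.50

Line 1 (4088.67.13, Belistan, 1,432 kg, ¥299,073.20):
Base rate for 4088.67.13 is ¥4.96/kg.
Origin Belistan qualifies under the Peleth–Belistan agreement and 4088.67.13 is covered: preferential rate Free applies instead.
The additional-duty order on 4088.67.13 targets Solland, not Belistan; it does not apply.
Duty = ¥299,073.20 × 0% = ¥0.00.
Line 2 (5753.03.29, Ulena, 3,935 m², ¥403,258.80):
Base rate for 5753.03.29 is 24.5%.
5753.03.29 has an FTA preferential rate, but origin Ulena is not Belistan; base rate stands.
Duty = ¥403,258.80 × 24.5% = ¥98,798.41.
Line 3 (8206.97.01, Ravistan, 2,013 kg, ¥455,501.64):
Base rate for 8206.97.01 is 10.5% + ¥3.34/kg.
The additional-duty order on 8206.97.01 targets Solland, not Ravistan; it does not apply.
Duty = ¥455,501.64 × 10.5% + 2,013 × ¥3.34 = ¥54,551.09.
Total = ¥0.00 + ¥98,798.41 + ¥54,551.09 = ¥153,349.50.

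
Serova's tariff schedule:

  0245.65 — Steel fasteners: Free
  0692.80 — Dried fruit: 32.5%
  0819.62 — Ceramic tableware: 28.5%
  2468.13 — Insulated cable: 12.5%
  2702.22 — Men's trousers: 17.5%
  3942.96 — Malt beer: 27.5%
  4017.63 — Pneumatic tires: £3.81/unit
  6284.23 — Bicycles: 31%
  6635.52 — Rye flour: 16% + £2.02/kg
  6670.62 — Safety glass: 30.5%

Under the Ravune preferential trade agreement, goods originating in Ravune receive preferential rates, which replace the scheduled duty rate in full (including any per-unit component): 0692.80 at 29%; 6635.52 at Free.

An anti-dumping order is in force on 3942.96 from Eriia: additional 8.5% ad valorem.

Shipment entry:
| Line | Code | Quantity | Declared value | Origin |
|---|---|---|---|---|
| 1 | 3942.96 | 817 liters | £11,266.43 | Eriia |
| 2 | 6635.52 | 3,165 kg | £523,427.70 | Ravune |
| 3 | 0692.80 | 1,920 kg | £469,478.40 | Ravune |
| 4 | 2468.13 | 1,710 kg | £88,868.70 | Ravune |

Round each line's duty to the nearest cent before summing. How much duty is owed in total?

£151,313.24

Line 1 (3942.96, Eriia, 817 liters, £11,266.43):
Base rate for 3942.96 is 27.5%.
Additional duty on 3942.96 from Eriia: +8.5%. Applied ad valorem rate: 27.5% + 8.5% = 36%.
Duty = £11,266.43 × 36% = £4,055.91.
Line 2 (6635.52, Ravune, 3,165 kg, £523,427.70):
Base rate for 6635.52 is 16% + £2.02/kg.
Origin Ravune qualifies under the Serova–Ravune agreement and 6635.52 is covered: preferential rate Free applies instead.
Duty = £523,427.70 × 0% = £0.00.
Line 3 (0692.80, Ravune, 1,920 kg, £469,478.40):
Base rate for 0692.80 is 32.5%.
Origin Ravune qualifies under the Serova–Ravune agreement and 0692.80 is covered: preferential rate 29% applies instead.
Duty = £469,478.40 × 29% = £136,148.74.
Line 4 (2468.13, Ravune, 1,710 kg, £88,868.70):
Base rate for 2468.13 is 12.5%.
Origin Ravune is the FTA partner but 2468.13 is not on the preference list; base rate stands.
Duty = £88,868.70 × 12.5% = £11,108.59.
Total = £4,055.91 + £0.00 + £136,148.74 + £11,108.59 = £151,313.24.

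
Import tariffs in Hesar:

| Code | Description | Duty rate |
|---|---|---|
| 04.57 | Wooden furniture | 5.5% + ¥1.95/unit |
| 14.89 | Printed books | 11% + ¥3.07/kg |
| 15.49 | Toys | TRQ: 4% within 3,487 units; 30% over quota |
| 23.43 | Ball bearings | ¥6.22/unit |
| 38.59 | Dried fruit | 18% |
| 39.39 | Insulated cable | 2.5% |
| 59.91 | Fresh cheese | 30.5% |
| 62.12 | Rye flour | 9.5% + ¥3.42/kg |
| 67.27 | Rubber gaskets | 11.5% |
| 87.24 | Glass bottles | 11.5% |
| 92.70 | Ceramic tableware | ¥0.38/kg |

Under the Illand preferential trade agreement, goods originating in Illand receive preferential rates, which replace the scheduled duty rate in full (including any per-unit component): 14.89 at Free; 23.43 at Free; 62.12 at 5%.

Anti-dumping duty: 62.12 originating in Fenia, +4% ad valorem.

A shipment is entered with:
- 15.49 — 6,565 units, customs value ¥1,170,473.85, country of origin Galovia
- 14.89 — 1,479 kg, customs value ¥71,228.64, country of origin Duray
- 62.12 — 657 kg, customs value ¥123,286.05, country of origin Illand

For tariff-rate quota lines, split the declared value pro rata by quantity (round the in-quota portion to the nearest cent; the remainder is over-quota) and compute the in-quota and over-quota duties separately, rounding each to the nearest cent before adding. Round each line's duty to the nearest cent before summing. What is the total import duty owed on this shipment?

¥208,040.86

Line 1 (15.49, Galovia, 6,565 units, ¥1,170,473.85):
Code 15.49 is under a tariff-rate quota (threshold 3,487 units). In-quota: 3,487 units at 4%; over-quota: 3,078 units at 30%.
Pro-rata value split: in-quota = ¥1,170,473.85 × 3,487/6,565 = ¥621,697.23; over-quota = ¥1,170,473.85 − ¥621,697.23 = ¥548,776.62.
In-quota duty = ¥621,697.23 × 4% = ¥24,867.89. Over-quota duty = ¥548,776.62 × 30% = ¥164,632.99.
Line duty = ¥24,867.89 + ¥164,632.99 = ¥189,500.88.
Line 2 (14.89, Duray, 1,479 kg, ¥71,228.64):
Base rate for 14.89 is 11% + ¥3.07/kg.
14.89 has an FTA preferential rate, but origin Duray is not Illand; base rate stands.
Duty = ¥71,228.64 × 11% + 1,479 × ¥3.07 = ¥12,375.68.
Line 3 (62.12, Illand, 657 kg, ¥123,286.05):
Base rate for 62.12 is 9.5% + ¥3.42/kg.
Origin Illand qualifies under the Hesar–Illand agreement and 62.12 is covered: preferential rate 5% applies instead.
The additional-duty order on 62.12 targets Fenia, not Illand; it does not apply.
Duty = ¥123,286.05 × 5% = ¥6,164.30.
Total = ¥189,500.88 + ¥12,375.68 + ¥6,164.30 = ¥208,040.86.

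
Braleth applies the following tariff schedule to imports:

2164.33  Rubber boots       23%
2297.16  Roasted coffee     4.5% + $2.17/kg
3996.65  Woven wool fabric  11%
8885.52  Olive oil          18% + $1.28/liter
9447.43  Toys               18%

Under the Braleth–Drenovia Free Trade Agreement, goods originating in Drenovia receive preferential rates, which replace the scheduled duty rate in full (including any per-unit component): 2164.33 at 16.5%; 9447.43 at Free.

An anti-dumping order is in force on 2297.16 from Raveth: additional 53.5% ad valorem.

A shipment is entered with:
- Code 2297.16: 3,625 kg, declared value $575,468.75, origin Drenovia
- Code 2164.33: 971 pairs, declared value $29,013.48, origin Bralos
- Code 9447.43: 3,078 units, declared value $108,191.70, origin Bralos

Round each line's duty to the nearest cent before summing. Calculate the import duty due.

$59,909.95

Line 1 (2297.16, Drenovia, 3,625 kg, $575,468.75):
Base rate for 2297.16 is 4.5% + $2.17/kg.
Origin Drenovia is the FTA partner but 2297.16 is not on the preference list; base rate stands.
The additional-duty order on 2297.16 targets Raveth, not Drenovia; it does not apply.
Duty = $575,468.75 × 4.5% + 3,625 × $2.17 = $33,762.34.
Line 2 (2164.33, Bralos, 971 pairs, $29,013.48):
Base rate for 2164.33 is 23%.
2164.33 has an FTA preferential rate, but origin Bralos is not Drenovia; base rate stands.
Duty = $29,013.48 × 23% = $6,673.10.
Line 3 (9447.43, Bralos, 3,078 units, $108,191.70):
Base rate for 9447.43 is 18%.
9447.43 has an FTA preferential rate, but origin Bralos is not Drenovia; base rate stands.
Duty = $108,191.70 × 18% = $19,474.51.
Total = $33,762.34 + $6,673.10 + $19,474.51 = $59,909.95.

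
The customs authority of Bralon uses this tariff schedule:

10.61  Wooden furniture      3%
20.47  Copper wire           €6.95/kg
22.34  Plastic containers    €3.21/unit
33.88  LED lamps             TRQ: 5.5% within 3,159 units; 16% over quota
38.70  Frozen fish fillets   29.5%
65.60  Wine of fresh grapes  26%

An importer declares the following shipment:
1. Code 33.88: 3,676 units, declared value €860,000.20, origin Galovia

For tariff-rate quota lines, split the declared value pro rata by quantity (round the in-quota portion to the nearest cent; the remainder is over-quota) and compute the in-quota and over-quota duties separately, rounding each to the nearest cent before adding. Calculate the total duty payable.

€59,999.98

Line 1 (33.88, Galovia, 3,676 units, €860,000.20):
Code 33.88 is under a tariff-rate quota (threshold 3,159 units). In-quota: 3,159 units at 5.5%; over-quota: 517 units at 16%.
Pro-rata value split: in-quota = €860,000.20 × 3,159/3,676 = €739,048.05; over-quota = €860,000.20 − €739,048.05 = €120,952.15.
In-quota duty = €739,048.05 × 5.5% = €40,647.64. Over-quota duty = €120,952.15 × 16% = €19,352.34.
Line duty = €40,647.64 + €19,352.34 = €59,999.98.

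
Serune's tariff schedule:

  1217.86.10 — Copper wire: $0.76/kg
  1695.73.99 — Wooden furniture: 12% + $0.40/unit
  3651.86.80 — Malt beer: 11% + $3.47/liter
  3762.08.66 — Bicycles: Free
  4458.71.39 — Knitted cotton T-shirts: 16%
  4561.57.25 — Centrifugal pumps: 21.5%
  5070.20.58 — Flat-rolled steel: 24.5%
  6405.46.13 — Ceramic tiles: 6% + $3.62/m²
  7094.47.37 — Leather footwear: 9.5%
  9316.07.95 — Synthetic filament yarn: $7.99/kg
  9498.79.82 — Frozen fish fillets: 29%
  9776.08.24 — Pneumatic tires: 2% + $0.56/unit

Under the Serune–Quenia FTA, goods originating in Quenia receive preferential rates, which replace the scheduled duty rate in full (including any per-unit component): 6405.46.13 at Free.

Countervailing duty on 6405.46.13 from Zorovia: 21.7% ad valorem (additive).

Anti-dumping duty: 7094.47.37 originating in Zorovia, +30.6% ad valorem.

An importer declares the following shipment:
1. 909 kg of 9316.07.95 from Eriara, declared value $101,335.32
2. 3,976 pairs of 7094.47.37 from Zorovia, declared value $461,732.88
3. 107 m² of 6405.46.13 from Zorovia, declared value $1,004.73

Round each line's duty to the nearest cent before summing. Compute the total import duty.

$193,083.44

Line 1 (9316.07.95, Eriara, 909 kg, $101,335.32):
Base rate for 9316.07.95 is $7.99/kg.
Duty = 909 × $7.99 = $7,262.91.
Line 2 (7094.47.37, Zorovia, 3,976 pairs, $461,732.88):
Base rate for 7094.47.37 is 9.5%.
Additional duty on 7094.47.37 from Zorovia: +30.6%. Applied ad valorem rate: 9.5% + 30.6% = 40.1%.
Duty = $461,732.88 × 40.1% = $185,154.88.
Line 3 (6405.46.13, Zorovia, 107 m², $1,004.73):
Base rate for 6405.46.13 is 6% + $3.62/m².
6405.46.13 has an FTA preferential rate, but origin Zorovia is not Quenia; base rate stands.
Additional duty on 6405.46.13 from Zorovia: +21.7%. Applied ad valorem rate: 6% + 21.7% = 27.7%.
Duty = $1,004.73 × 27.7% + 107 × $3.62 = $665.65.
Total = $7,262.91 + $185,154.88 + $665.65 = $193,083.44.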